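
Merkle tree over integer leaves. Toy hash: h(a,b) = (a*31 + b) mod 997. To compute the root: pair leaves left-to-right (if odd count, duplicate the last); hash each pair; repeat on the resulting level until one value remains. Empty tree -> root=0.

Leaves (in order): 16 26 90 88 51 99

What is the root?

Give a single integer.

Answer: 558

Derivation:
L0: [16, 26, 90, 88, 51, 99]
L1: h(16,26)=(16*31+26)%997=522 h(90,88)=(90*31+88)%997=884 h(51,99)=(51*31+99)%997=683 -> [522, 884, 683]
L2: h(522,884)=(522*31+884)%997=117 h(683,683)=(683*31+683)%997=919 -> [117, 919]
L3: h(117,919)=(117*31+919)%997=558 -> [558]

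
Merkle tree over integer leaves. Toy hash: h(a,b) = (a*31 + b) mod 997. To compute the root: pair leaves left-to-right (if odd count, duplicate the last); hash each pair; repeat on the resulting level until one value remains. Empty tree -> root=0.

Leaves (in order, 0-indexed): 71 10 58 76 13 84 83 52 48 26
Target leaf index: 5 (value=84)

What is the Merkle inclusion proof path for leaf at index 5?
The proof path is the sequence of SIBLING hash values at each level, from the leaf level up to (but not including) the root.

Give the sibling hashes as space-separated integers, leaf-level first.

L0 (leaves): [71, 10, 58, 76, 13, 84, 83, 52, 48, 26], target index=5
L1: h(71,10)=(71*31+10)%997=217 [pair 0] h(58,76)=(58*31+76)%997=877 [pair 1] h(13,84)=(13*31+84)%997=487 [pair 2] h(83,52)=(83*31+52)%997=631 [pair 3] h(48,26)=(48*31+26)%997=517 [pair 4] -> [217, 877, 487, 631, 517]
  Sibling for proof at L0: 13
L2: h(217,877)=(217*31+877)%997=625 [pair 0] h(487,631)=(487*31+631)%997=773 [pair 1] h(517,517)=(517*31+517)%997=592 [pair 2] -> [625, 773, 592]
  Sibling for proof at L1: 631
L3: h(625,773)=(625*31+773)%997=208 [pair 0] h(592,592)=(592*31+592)%997=1 [pair 1] -> [208, 1]
  Sibling for proof at L2: 625
L4: h(208,1)=(208*31+1)%997=467 [pair 0] -> [467]
  Sibling for proof at L3: 1
Root: 467
Proof path (sibling hashes from leaf to root): [13, 631, 625, 1]

Answer: 13 631 625 1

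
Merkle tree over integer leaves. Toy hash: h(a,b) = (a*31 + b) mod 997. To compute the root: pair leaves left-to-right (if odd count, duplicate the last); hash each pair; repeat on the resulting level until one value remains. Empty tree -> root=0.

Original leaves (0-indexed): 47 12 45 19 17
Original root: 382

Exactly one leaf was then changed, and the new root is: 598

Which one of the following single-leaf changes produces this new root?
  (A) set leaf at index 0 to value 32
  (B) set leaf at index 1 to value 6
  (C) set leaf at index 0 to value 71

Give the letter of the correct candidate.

Answer: B

Derivation:
Original leaves: [47, 12, 45, 19, 17]
Target new root: 598
Try each candidate change and compute the resulting root:
Candidate A: set leaf[0] = 32 -> leaves = [32, 12, 45, 19, 17]
  L0: [32, 12, 45, 19, 17]
  L1: h(32,12)=(32*31+12)%997=7 h(45,19)=(45*31+19)%997=417 h(17,17)=(17*31+17)%997=544 -> [7, 417, 544]
  L2: h(7,417)=(7*31+417)%997=634 h(544,544)=(544*31+544)%997=459 -> [634, 459]
  L3: h(634,459)=(634*31+459)%997=173 -> [173]
  root = 173 != target 598
Candidate B: set leaf[1] = 6 -> leaves = [47, 6, 45, 19, 17]
  L0: [47, 6, 45, 19, 17]
  L1: h(47,6)=(47*31+6)%997=466 h(45,19)=(45*31+19)%997=417 h(17,17)=(17*31+17)%997=544 -> [466, 417, 544]
  L2: h(466,417)=(466*31+417)%997=905 h(544,544)=(544*31+544)%997=459 -> [905, 459]
  L3: h(905,459)=(905*31+459)%997=598 -> [598]
  root = 598 == target 598  ** MATCH **
Candidate C: set leaf[0] = 71 -> leaves = [71, 12, 45, 19, 17]
  L0: [71, 12, 45, 19, 17]
  L1: h(71,12)=(71*31+12)%997=219 h(45,19)=(45*31+19)%997=417 h(17,17)=(17*31+17)%997=544 -> [219, 417, 544]
  L2: h(219,417)=(219*31+417)%997=227 h(544,544)=(544*31+544)%997=459 -> [227, 459]
  L3: h(227,459)=(227*31+459)%997=517 -> [517]
  root = 517 != target 598
Candidate B produces the target root.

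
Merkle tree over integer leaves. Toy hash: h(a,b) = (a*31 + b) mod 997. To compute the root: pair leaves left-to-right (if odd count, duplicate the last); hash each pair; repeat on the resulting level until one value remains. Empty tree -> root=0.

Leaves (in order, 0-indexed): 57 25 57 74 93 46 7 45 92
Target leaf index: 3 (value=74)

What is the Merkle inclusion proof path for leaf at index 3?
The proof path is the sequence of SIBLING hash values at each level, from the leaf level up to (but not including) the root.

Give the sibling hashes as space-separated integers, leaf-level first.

Answer: 57 795 334 725

Derivation:
L0 (leaves): [57, 25, 57, 74, 93, 46, 7, 45, 92], target index=3
L1: h(57,25)=(57*31+25)%997=795 [pair 0] h(57,74)=(57*31+74)%997=844 [pair 1] h(93,46)=(93*31+46)%997=935 [pair 2] h(7,45)=(7*31+45)%997=262 [pair 3] h(92,92)=(92*31+92)%997=950 [pair 4] -> [795, 844, 935, 262, 950]
  Sibling for proof at L0: 57
L2: h(795,844)=(795*31+844)%997=564 [pair 0] h(935,262)=(935*31+262)%997=334 [pair 1] h(950,950)=(950*31+950)%997=490 [pair 2] -> [564, 334, 490]
  Sibling for proof at L1: 795
L3: h(564,334)=(564*31+334)%997=869 [pair 0] h(490,490)=(490*31+490)%997=725 [pair 1] -> [869, 725]
  Sibling for proof at L2: 334
L4: h(869,725)=(869*31+725)%997=745 [pair 0] -> [745]
  Sibling for proof at L3: 725
Root: 745
Proof path (sibling hashes from leaf to root): [57, 795, 334, 725]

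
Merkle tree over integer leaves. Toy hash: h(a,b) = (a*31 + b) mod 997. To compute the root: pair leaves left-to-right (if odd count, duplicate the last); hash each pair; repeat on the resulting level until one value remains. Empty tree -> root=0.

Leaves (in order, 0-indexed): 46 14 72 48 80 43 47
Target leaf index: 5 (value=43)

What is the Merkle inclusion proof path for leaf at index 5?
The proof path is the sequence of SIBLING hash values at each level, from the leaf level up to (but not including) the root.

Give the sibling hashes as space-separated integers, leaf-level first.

L0 (leaves): [46, 14, 72, 48, 80, 43, 47], target index=5
L1: h(46,14)=(46*31+14)%997=443 [pair 0] h(72,48)=(72*31+48)%997=286 [pair 1] h(80,43)=(80*31+43)%997=529 [pair 2] h(47,47)=(47*31+47)%997=507 [pair 3] -> [443, 286, 529, 507]
  Sibling for proof at L0: 80
L2: h(443,286)=(443*31+286)%997=61 [pair 0] h(529,507)=(529*31+507)%997=954 [pair 1] -> [61, 954]
  Sibling for proof at L1: 507
L3: h(61,954)=(61*31+954)%997=851 [pair 0] -> [851]
  Sibling for proof at L2: 61
Root: 851
Proof path (sibling hashes from leaf to root): [80, 507, 61]

Answer: 80 507 61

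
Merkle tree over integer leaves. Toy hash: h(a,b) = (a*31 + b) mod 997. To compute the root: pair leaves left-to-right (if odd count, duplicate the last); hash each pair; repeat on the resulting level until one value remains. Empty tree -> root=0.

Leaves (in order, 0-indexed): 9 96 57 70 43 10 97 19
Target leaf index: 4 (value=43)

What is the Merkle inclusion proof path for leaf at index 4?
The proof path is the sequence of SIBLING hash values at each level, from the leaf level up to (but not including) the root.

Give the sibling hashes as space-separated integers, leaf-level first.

Answer: 10 35 501

Derivation:
L0 (leaves): [9, 96, 57, 70, 43, 10, 97, 19], target index=4
L1: h(9,96)=(9*31+96)%997=375 [pair 0] h(57,70)=(57*31+70)%997=840 [pair 1] h(43,10)=(43*31+10)%997=346 [pair 2] h(97,19)=(97*31+19)%997=35 [pair 3] -> [375, 840, 346, 35]
  Sibling for proof at L0: 10
L2: h(375,840)=(375*31+840)%997=501 [pair 0] h(346,35)=(346*31+35)%997=791 [pair 1] -> [501, 791]
  Sibling for proof at L1: 35
L3: h(501,791)=(501*31+791)%997=370 [pair 0] -> [370]
  Sibling for proof at L2: 501
Root: 370
Proof path (sibling hashes from leaf to root): [10, 35, 501]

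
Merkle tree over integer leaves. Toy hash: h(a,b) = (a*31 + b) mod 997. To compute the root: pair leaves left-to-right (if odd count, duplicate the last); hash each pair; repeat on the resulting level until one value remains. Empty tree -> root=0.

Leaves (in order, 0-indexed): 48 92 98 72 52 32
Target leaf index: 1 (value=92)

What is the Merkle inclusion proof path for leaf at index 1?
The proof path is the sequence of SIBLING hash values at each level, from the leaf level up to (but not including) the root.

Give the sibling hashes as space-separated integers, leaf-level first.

Answer: 48 119 764

Derivation:
L0 (leaves): [48, 92, 98, 72, 52, 32], target index=1
L1: h(48,92)=(48*31+92)%997=583 [pair 0] h(98,72)=(98*31+72)%997=119 [pair 1] h(52,32)=(52*31+32)%997=647 [pair 2] -> [583, 119, 647]
  Sibling for proof at L0: 48
L2: h(583,119)=(583*31+119)%997=246 [pair 0] h(647,647)=(647*31+647)%997=764 [pair 1] -> [246, 764]
  Sibling for proof at L1: 119
L3: h(246,764)=(246*31+764)%997=414 [pair 0] -> [414]
  Sibling for proof at L2: 764
Root: 414
Proof path (sibling hashes from leaf to root): [48, 119, 764]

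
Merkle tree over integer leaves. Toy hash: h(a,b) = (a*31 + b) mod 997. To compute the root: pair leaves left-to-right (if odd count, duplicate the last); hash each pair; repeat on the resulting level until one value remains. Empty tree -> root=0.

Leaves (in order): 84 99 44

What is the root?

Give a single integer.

L0: [84, 99, 44]
L1: h(84,99)=(84*31+99)%997=709 h(44,44)=(44*31+44)%997=411 -> [709, 411]
L2: h(709,411)=(709*31+411)%997=456 -> [456]

Answer: 456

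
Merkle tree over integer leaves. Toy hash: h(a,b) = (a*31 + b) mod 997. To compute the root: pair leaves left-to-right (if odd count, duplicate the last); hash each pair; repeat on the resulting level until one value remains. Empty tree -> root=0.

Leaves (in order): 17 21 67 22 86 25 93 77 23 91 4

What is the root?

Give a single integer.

L0: [17, 21, 67, 22, 86, 25, 93, 77, 23, 91, 4]
L1: h(17,21)=(17*31+21)%997=548 h(67,22)=(67*31+22)%997=105 h(86,25)=(86*31+25)%997=697 h(93,77)=(93*31+77)%997=966 h(23,91)=(23*31+91)%997=804 h(4,4)=(4*31+4)%997=128 -> [548, 105, 697, 966, 804, 128]
L2: h(548,105)=(548*31+105)%997=144 h(697,966)=(697*31+966)%997=639 h(804,128)=(804*31+128)%997=127 -> [144, 639, 127]
L3: h(144,639)=(144*31+639)%997=118 h(127,127)=(127*31+127)%997=76 -> [118, 76]
L4: h(118,76)=(118*31+76)%997=743 -> [743]

Answer: 743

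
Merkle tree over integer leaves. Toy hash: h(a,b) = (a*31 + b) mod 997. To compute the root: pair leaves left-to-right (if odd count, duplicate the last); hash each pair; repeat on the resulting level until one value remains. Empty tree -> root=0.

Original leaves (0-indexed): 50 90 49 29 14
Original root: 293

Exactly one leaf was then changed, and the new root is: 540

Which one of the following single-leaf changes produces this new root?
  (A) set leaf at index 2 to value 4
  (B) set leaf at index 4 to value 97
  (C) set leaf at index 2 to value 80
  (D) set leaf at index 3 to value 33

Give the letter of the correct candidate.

Original leaves: [50, 90, 49, 29, 14]
Target new root: 540
Try each candidate change and compute the resulting root:
Candidate A: set leaf[2] = 4 -> leaves = [50, 90, 4, 29, 14]
  L0: [50, 90, 4, 29, 14]
  L1: h(50,90)=(50*31+90)%997=643 h(4,29)=(4*31+29)%997=153 h(14,14)=(14*31+14)%997=448 -> [643, 153, 448]
  L2: h(643,153)=(643*31+153)%997=146 h(448,448)=(448*31+448)%997=378 -> [146, 378]
  L3: h(146,378)=(146*31+378)%997=916 -> [916]
  root = 916 != target 540
Candidate B: set leaf[4] = 97 -> leaves = [50, 90, 49, 29, 97]
  L0: [50, 90, 49, 29, 97]
  L1: h(50,90)=(50*31+90)%997=643 h(49,29)=(49*31+29)%997=551 h(97,97)=(97*31+97)%997=113 -> [643, 551, 113]
  L2: h(643,551)=(643*31+551)%997=544 h(113,113)=(113*31+113)%997=625 -> [544, 625]
  L3: h(544,625)=(544*31+625)%997=540 -> [540]
  root = 540 == target 540  ** MATCH **
Candidate C: set leaf[2] = 80 -> leaves = [50, 90, 80, 29, 14]
  L0: [50, 90, 80, 29, 14]
  L1: h(50,90)=(50*31+90)%997=643 h(80,29)=(80*31+29)%997=515 h(14,14)=(14*31+14)%997=448 -> [643, 515, 448]
  L2: h(643,515)=(643*31+515)%997=508 h(448,448)=(448*31+448)%997=378 -> [508, 378]
  L3: h(508,378)=(508*31+378)%997=174 -> [174]
  root = 174 != target 540
Candidate D: set leaf[3] = 33 -> leaves = [50, 90, 49, 33, 14]
  L0: [50, 90, 49, 33, 14]
  L1: h(50,90)=(50*31+90)%997=643 h(49,33)=(49*31+33)%997=555 h(14,14)=(14*31+14)%997=448 -> [643, 555, 448]
  L2: h(643,555)=(643*31+555)%997=548 h(448,448)=(448*31+448)%997=378 -> [548, 378]
  L3: h(548,378)=(548*31+378)%997=417 -> [417]
  root = 417 != target 540
Candidate B produces the target root.

Answer: B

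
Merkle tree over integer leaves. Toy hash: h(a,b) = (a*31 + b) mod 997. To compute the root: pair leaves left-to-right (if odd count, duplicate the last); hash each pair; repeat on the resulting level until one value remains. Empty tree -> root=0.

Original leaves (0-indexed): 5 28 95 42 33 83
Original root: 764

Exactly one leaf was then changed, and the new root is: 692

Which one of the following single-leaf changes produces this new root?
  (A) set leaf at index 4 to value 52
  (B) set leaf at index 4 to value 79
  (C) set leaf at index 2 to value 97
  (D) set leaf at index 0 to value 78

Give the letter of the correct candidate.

Answer: C

Derivation:
Original leaves: [5, 28, 95, 42, 33, 83]
Target new root: 692
Try each candidate change and compute the resulting root:
Candidate A: set leaf[4] = 52 -> leaves = [5, 28, 95, 42, 52, 83]
  L0: [5, 28, 95, 42, 52, 83]
  L1: h(5,28)=(5*31+28)%997=183 h(95,42)=(95*31+42)%997=993 h(52,83)=(52*31+83)%997=698 -> [183, 993, 698]
  L2: h(183,993)=(183*31+993)%997=684 h(698,698)=(698*31+698)%997=402 -> [684, 402]
  L3: h(684,402)=(684*31+402)%997=669 -> [669]
  root = 669 != target 692
Candidate B: set leaf[4] = 79 -> leaves = [5, 28, 95, 42, 79, 83]
  L0: [5, 28, 95, 42, 79, 83]
  L1: h(5,28)=(5*31+28)%997=183 h(95,42)=(95*31+42)%997=993 h(79,83)=(79*31+83)%997=538 -> [183, 993, 538]
  L2: h(183,993)=(183*31+993)%997=684 h(538,538)=(538*31+538)%997=267 -> [684, 267]
  L3: h(684,267)=(684*31+267)%997=534 -> [534]
  root = 534 != target 692
Candidate C: set leaf[2] = 97 -> leaves = [5, 28, 97, 42, 33, 83]
  L0: [5, 28, 97, 42, 33, 83]
  L1: h(5,28)=(5*31+28)%997=183 h(97,42)=(97*31+42)%997=58 h(33,83)=(33*31+83)%997=109 -> [183, 58, 109]
  L2: h(183,58)=(183*31+58)%997=746 h(109,109)=(109*31+109)%997=497 -> [746, 497]
  L3: h(746,497)=(746*31+497)%997=692 -> [692]
  root = 692 == target 692  ** MATCH **
Candidate D: set leaf[0] = 78 -> leaves = [78, 28, 95, 42, 33, 83]
  L0: [78, 28, 95, 42, 33, 83]
  L1: h(78,28)=(78*31+28)%997=452 h(95,42)=(95*31+42)%997=993 h(33,83)=(33*31+83)%997=109 -> [452, 993, 109]
  L2: h(452,993)=(452*31+993)%997=50 h(109,109)=(109*31+109)%997=497 -> [50, 497]
  L3: h(50,497)=(50*31+497)%997=53 -> [53]
  root = 53 != target 692
Candidate C produces the target root.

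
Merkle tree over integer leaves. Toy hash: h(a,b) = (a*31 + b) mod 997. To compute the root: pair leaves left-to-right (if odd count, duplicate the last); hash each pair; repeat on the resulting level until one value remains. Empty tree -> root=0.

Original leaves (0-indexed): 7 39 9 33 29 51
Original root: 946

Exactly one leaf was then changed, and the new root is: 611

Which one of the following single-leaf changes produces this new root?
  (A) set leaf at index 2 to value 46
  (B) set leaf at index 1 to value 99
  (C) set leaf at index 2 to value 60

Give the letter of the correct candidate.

Answer: A

Derivation:
Original leaves: [7, 39, 9, 33, 29, 51]
Target new root: 611
Try each candidate change and compute the resulting root:
Candidate A: set leaf[2] = 46 -> leaves = [7, 39, 46, 33, 29, 51]
  L0: [7, 39, 46, 33, 29, 51]
  L1: h(7,39)=(7*31+39)%997=256 h(46,33)=(46*31+33)%997=462 h(29,51)=(29*31+51)%997=950 -> [256, 462, 950]
  L2: h(256,462)=(256*31+462)%997=422 h(950,950)=(950*31+950)%997=490 -> [422, 490]
  L3: h(422,490)=(422*31+490)%997=611 -> [611]
  root = 611 == target 611  ** MATCH **
Candidate B: set leaf[1] = 99 -> leaves = [7, 99, 9, 33, 29, 51]
  L0: [7, 99, 9, 33, 29, 51]
  L1: h(7,99)=(7*31+99)%997=316 h(9,33)=(9*31+33)%997=312 h(29,51)=(29*31+51)%997=950 -> [316, 312, 950]
  L2: h(316,312)=(316*31+312)%997=138 h(950,950)=(950*31+950)%997=490 -> [138, 490]
  L3: h(138,490)=(138*31+490)%997=780 -> [780]
  root = 780 != target 611
Candidate C: set leaf[2] = 60 -> leaves = [7, 39, 60, 33, 29, 51]
  L0: [7, 39, 60, 33, 29, 51]
  L1: h(7,39)=(7*31+39)%997=256 h(60,33)=(60*31+33)%997=896 h(29,51)=(29*31+51)%997=950 -> [256, 896, 950]
  L2: h(256,896)=(256*31+896)%997=856 h(950,950)=(950*31+950)%997=490 -> [856, 490]
  L3: h(856,490)=(856*31+490)%997=107 -> [107]
  root = 107 != target 611
Candidate A produces the target root.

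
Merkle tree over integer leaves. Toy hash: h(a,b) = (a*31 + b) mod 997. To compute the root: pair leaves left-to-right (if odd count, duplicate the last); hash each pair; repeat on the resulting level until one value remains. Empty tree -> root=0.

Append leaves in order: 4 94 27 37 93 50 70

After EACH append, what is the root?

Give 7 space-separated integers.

Answer: 4 218 643 653 820 441 745

Derivation:
After append 4 (leaves=[4]):
  L0: [4]
  root=4
After append 94 (leaves=[4, 94]):
  L0: [4, 94]
  L1: h(4,94)=(4*31+94)%997=218 -> [218]
  root=218
After append 27 (leaves=[4, 94, 27]):
  L0: [4, 94, 27]
  L1: h(4,94)=(4*31+94)%997=218 h(27,27)=(27*31+27)%997=864 -> [218, 864]
  L2: h(218,864)=(218*31+864)%997=643 -> [643]
  root=643
After append 37 (leaves=[4, 94, 27, 37]):
  L0: [4, 94, 27, 37]
  L1: h(4,94)=(4*31+94)%997=218 h(27,37)=(27*31+37)%997=874 -> [218, 874]
  L2: h(218,874)=(218*31+874)%997=653 -> [653]
  root=653
After append 93 (leaves=[4, 94, 27, 37, 93]):
  L0: [4, 94, 27, 37, 93]
  L1: h(4,94)=(4*31+94)%997=218 h(27,37)=(27*31+37)%997=874 h(93,93)=(93*31+93)%997=982 -> [218, 874, 982]
  L2: h(218,874)=(218*31+874)%997=653 h(982,982)=(982*31+982)%997=517 -> [653, 517]
  L3: h(653,517)=(653*31+517)%997=820 -> [820]
  root=820
After append 50 (leaves=[4, 94, 27, 37, 93, 50]):
  L0: [4, 94, 27, 37, 93, 50]
  L1: h(4,94)=(4*31+94)%997=218 h(27,37)=(27*31+37)%997=874 h(93,50)=(93*31+50)%997=939 -> [218, 874, 939]
  L2: h(218,874)=(218*31+874)%997=653 h(939,939)=(939*31+939)%997=138 -> [653, 138]
  L3: h(653,138)=(653*31+138)%997=441 -> [441]
  root=441
After append 70 (leaves=[4, 94, 27, 37, 93, 50, 70]):
  L0: [4, 94, 27, 37, 93, 50, 70]
  L1: h(4,94)=(4*31+94)%997=218 h(27,37)=(27*31+37)%997=874 h(93,50)=(93*31+50)%997=939 h(70,70)=(70*31+70)%997=246 -> [218, 874, 939, 246]
  L2: h(218,874)=(218*31+874)%997=653 h(939,246)=(939*31+246)%997=442 -> [653, 442]
  L3: h(653,442)=(653*31+442)%997=745 -> [745]
  root=745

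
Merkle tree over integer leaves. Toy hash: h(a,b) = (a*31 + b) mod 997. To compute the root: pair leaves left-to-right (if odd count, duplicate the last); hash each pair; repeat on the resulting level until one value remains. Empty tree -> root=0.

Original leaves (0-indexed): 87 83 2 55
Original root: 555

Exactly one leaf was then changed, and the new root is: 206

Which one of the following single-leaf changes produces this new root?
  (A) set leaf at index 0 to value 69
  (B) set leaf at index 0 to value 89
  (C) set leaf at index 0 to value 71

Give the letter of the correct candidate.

Original leaves: [87, 83, 2, 55]
Target new root: 206
Try each candidate change and compute the resulting root:
Candidate A: set leaf[0] = 69 -> leaves = [69, 83, 2, 55]
  L0: [69, 83, 2, 55]
  L1: h(69,83)=(69*31+83)%997=228 h(2,55)=(2*31+55)%997=117 -> [228, 117]
  L2: h(228,117)=(228*31+117)%997=206 -> [206]
  root = 206 == target 206  ** MATCH **
Candidate B: set leaf[0] = 89 -> leaves = [89, 83, 2, 55]
  L0: [89, 83, 2, 55]
  L1: h(89,83)=(89*31+83)%997=848 h(2,55)=(2*31+55)%997=117 -> [848, 117]
  L2: h(848,117)=(848*31+117)%997=483 -> [483]
  root = 483 != target 206
Candidate C: set leaf[0] = 71 -> leaves = [71, 83, 2, 55]
  L0: [71, 83, 2, 55]
  L1: h(71,83)=(71*31+83)%997=290 h(2,55)=(2*31+55)%997=117 -> [290, 117]
  L2: h(290,117)=(290*31+117)%997=134 -> [134]
  root = 134 != target 206
Candidate A produces the target root.

Answer: A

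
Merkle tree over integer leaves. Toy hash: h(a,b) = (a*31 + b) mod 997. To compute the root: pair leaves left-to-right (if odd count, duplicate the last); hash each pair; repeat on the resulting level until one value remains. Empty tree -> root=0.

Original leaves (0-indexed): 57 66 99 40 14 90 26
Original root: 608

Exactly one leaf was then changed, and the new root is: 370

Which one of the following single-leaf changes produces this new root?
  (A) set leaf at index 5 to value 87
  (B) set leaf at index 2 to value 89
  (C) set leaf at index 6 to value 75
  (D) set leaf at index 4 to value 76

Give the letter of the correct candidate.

Original leaves: [57, 66, 99, 40, 14, 90, 26]
Target new root: 370
Try each candidate change and compute the resulting root:
Candidate A: set leaf[5] = 87 -> leaves = [57, 66, 99, 40, 14, 87, 26]
  L0: [57, 66, 99, 40, 14, 87, 26]
  L1: h(57,66)=(57*31+66)%997=836 h(99,40)=(99*31+40)%997=118 h(14,87)=(14*31+87)%997=521 h(26,26)=(26*31+26)%997=832 -> [836, 118, 521, 832]
  L2: h(836,118)=(836*31+118)%997=112 h(521,832)=(521*31+832)%997=34 -> [112, 34]
  L3: h(112,34)=(112*31+34)%997=515 -> [515]
  root = 515 != target 370
Candidate B: set leaf[2] = 89 -> leaves = [57, 66, 89, 40, 14, 90, 26]
  L0: [57, 66, 89, 40, 14, 90, 26]
  L1: h(57,66)=(57*31+66)%997=836 h(89,40)=(89*31+40)%997=805 h(14,90)=(14*31+90)%997=524 h(26,26)=(26*31+26)%997=832 -> [836, 805, 524, 832]
  L2: h(836,805)=(836*31+805)%997=799 h(524,832)=(524*31+832)%997=127 -> [799, 127]
  L3: h(799,127)=(799*31+127)%997=968 -> [968]
  root = 968 != target 370
Candidate C: set leaf[6] = 75 -> leaves = [57, 66, 99, 40, 14, 90, 75]
  L0: [57, 66, 99, 40, 14, 90, 75]
  L1: h(57,66)=(57*31+66)%997=836 h(99,40)=(99*31+40)%997=118 h(14,90)=(14*31+90)%997=524 h(75,75)=(75*31+75)%997=406 -> [836, 118, 524, 406]
  L2: h(836,118)=(836*31+118)%997=112 h(524,406)=(524*31+406)%997=698 -> [112, 698]
  L3: h(112,698)=(112*31+698)%997=182 -> [182]
  root = 182 != target 370
Candidate D: set leaf[4] = 76 -> leaves = [57, 66, 99, 40, 76, 90, 26]
  L0: [57, 66, 99, 40, 76, 90, 26]
  L1: h(57,66)=(57*31+66)%997=836 h(99,40)=(99*31+40)%997=118 h(76,90)=(76*31+90)%997=452 h(26,26)=(26*31+26)%997=832 -> [836, 118, 452, 832]
  L2: h(836,118)=(836*31+118)%997=112 h(452,832)=(452*31+832)%997=886 -> [112, 886]
  L3: h(112,886)=(112*31+886)%997=370 -> [370]
  root = 370 == target 370  ** MATCH **
Candidate D produces the target root.

Answer: D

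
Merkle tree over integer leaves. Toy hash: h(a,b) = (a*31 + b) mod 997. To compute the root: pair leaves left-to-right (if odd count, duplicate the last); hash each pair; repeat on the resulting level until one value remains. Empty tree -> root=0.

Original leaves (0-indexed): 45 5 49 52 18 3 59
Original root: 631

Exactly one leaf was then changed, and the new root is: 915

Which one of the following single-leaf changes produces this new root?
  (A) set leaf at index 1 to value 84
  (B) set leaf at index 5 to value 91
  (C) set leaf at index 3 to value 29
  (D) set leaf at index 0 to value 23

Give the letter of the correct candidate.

Original leaves: [45, 5, 49, 52, 18, 3, 59]
Target new root: 915
Try each candidate change and compute the resulting root:
Candidate A: set leaf[1] = 84 -> leaves = [45, 84, 49, 52, 18, 3, 59]
  L0: [45, 84, 49, 52, 18, 3, 59]
  L1: h(45,84)=(45*31+84)%997=482 h(49,52)=(49*31+52)%997=574 h(18,3)=(18*31+3)%997=561 h(59,59)=(59*31+59)%997=891 -> [482, 574, 561, 891]
  L2: h(482,574)=(482*31+574)%997=561 h(561,891)=(561*31+891)%997=336 -> [561, 336]
  L3: h(561,336)=(561*31+336)%997=778 -> [778]
  root = 778 != target 915
Candidate B: set leaf[5] = 91 -> leaves = [45, 5, 49, 52, 18, 91, 59]
  L0: [45, 5, 49, 52, 18, 91, 59]
  L1: h(45,5)=(45*31+5)%997=403 h(49,52)=(49*31+52)%997=574 h(18,91)=(18*31+91)%997=649 h(59,59)=(59*31+59)%997=891 -> [403, 574, 649, 891]
  L2: h(403,574)=(403*31+574)%997=106 h(649,891)=(649*31+891)%997=73 -> [106, 73]
  L3: h(106,73)=(106*31+73)%997=368 -> [368]
  root = 368 != target 915
Candidate C: set leaf[3] = 29 -> leaves = [45, 5, 49, 29, 18, 3, 59]
  L0: [45, 5, 49, 29, 18, 3, 59]
  L1: h(45,5)=(45*31+5)%997=403 h(49,29)=(49*31+29)%997=551 h(18,3)=(18*31+3)%997=561 h(59,59)=(59*31+59)%997=891 -> [403, 551, 561, 891]
  L2: h(403,551)=(403*31+551)%997=83 h(561,891)=(561*31+891)%997=336 -> [83, 336]
  L3: h(83,336)=(83*31+336)%997=915 -> [915]
  root = 915 == target 915  ** MATCH **
Candidate D: set leaf[0] = 23 -> leaves = [23, 5, 49, 52, 18, 3, 59]
  L0: [23, 5, 49, 52, 18, 3, 59]
  L1: h(23,5)=(23*31+5)%997=718 h(49,52)=(49*31+52)%997=574 h(18,3)=(18*31+3)%997=561 h(59,59)=(59*31+59)%997=891 -> [718, 574, 561, 891]
  L2: h(718,574)=(718*31+574)%997=898 h(561,891)=(561*31+891)%997=336 -> [898, 336]
  L3: h(898,336)=(898*31+336)%997=258 -> [258]
  root = 258 != target 915
Candidate C produces the target root.

Answer: C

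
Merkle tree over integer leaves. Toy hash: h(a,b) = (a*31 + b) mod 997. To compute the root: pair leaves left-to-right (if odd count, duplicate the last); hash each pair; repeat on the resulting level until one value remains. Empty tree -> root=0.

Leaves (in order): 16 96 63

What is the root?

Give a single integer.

L0: [16, 96, 63]
L1: h(16,96)=(16*31+96)%997=592 h(63,63)=(63*31+63)%997=22 -> [592, 22]
L2: h(592,22)=(592*31+22)%997=428 -> [428]

Answer: 428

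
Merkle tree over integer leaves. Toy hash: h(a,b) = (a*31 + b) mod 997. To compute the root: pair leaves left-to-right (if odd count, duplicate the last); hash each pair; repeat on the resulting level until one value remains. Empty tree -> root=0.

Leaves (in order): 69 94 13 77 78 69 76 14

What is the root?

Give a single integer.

Answer: 1

Derivation:
L0: [69, 94, 13, 77, 78, 69, 76, 14]
L1: h(69,94)=(69*31+94)%997=239 h(13,77)=(13*31+77)%997=480 h(78,69)=(78*31+69)%997=493 h(76,14)=(76*31+14)%997=376 -> [239, 480, 493, 376]
L2: h(239,480)=(239*31+480)%997=910 h(493,376)=(493*31+376)%997=704 -> [910, 704]
L3: h(910,704)=(910*31+704)%997=1 -> [1]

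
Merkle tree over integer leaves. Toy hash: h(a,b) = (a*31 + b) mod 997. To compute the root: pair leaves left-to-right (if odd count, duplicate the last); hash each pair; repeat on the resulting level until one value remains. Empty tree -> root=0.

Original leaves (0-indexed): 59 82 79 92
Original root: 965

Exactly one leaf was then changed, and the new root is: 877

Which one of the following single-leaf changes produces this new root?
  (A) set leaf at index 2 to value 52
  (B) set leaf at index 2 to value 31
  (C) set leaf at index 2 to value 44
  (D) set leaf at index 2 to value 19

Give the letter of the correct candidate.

Original leaves: [59, 82, 79, 92]
Target new root: 877
Try each candidate change and compute the resulting root:
Candidate A: set leaf[2] = 52 -> leaves = [59, 82, 52, 92]
  L0: [59, 82, 52, 92]
  L1: h(59,82)=(59*31+82)%997=914 h(52,92)=(52*31+92)%997=707 -> [914, 707]
  L2: h(914,707)=(914*31+707)%997=128 -> [128]
  root = 128 != target 877
Candidate B: set leaf[2] = 31 -> leaves = [59, 82, 31, 92]
  L0: [59, 82, 31, 92]
  L1: h(59,82)=(59*31+82)%997=914 h(31,92)=(31*31+92)%997=56 -> [914, 56]
  L2: h(914,56)=(914*31+56)%997=474 -> [474]
  root = 474 != target 877
Candidate C: set leaf[2] = 44 -> leaves = [59, 82, 44, 92]
  L0: [59, 82, 44, 92]
  L1: h(59,82)=(59*31+82)%997=914 h(44,92)=(44*31+92)%997=459 -> [914, 459]
  L2: h(914,459)=(914*31+459)%997=877 -> [877]
  root = 877 == target 877  ** MATCH **
Candidate D: set leaf[2] = 19 -> leaves = [59, 82, 19, 92]
  L0: [59, 82, 19, 92]
  L1: h(59,82)=(59*31+82)%997=914 h(19,92)=(19*31+92)%997=681 -> [914, 681]
  L2: h(914,681)=(914*31+681)%997=102 -> [102]
  root = 102 != target 877
Candidate C produces the target root.

Answer: C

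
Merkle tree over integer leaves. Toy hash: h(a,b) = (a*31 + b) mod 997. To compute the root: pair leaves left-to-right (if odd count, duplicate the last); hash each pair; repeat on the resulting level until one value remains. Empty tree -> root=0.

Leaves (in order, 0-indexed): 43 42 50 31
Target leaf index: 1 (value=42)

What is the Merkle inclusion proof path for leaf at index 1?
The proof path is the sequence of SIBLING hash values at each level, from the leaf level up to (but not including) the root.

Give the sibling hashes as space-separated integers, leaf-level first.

L0 (leaves): [43, 42, 50, 31], target index=1
L1: h(43,42)=(43*31+42)%997=378 [pair 0] h(50,31)=(50*31+31)%997=584 [pair 1] -> [378, 584]
  Sibling for proof at L0: 43
L2: h(378,584)=(378*31+584)%997=338 [pair 0] -> [338]
  Sibling for proof at L1: 584
Root: 338
Proof path (sibling hashes from leaf to root): [43, 584]

Answer: 43 584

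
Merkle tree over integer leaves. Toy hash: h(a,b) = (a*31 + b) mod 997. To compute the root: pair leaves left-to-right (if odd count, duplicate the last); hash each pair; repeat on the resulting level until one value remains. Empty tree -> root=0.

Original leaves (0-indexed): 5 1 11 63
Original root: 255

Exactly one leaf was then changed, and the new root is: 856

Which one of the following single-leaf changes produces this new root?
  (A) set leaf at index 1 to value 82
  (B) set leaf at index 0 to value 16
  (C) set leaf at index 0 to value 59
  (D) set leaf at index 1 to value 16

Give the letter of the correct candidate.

Answer: B

Derivation:
Original leaves: [5, 1, 11, 63]
Target new root: 856
Try each candidate change and compute the resulting root:
Candidate A: set leaf[1] = 82 -> leaves = [5, 82, 11, 63]
  L0: [5, 82, 11, 63]
  L1: h(5,82)=(5*31+82)%997=237 h(11,63)=(11*31+63)%997=404 -> [237, 404]
  L2: h(237,404)=(237*31+404)%997=772 -> [772]
  root = 772 != target 856
Candidate B: set leaf[0] = 16 -> leaves = [16, 1, 11, 63]
  L0: [16, 1, 11, 63]
  L1: h(16,1)=(16*31+1)%997=497 h(11,63)=(11*31+63)%997=404 -> [497, 404]
  L2: h(497,404)=(497*31+404)%997=856 -> [856]
  root = 856 == target 856  ** MATCH **
Candidate C: set leaf[0] = 59 -> leaves = [59, 1, 11, 63]
  L0: [59, 1, 11, 63]
  L1: h(59,1)=(59*31+1)%997=833 h(11,63)=(11*31+63)%997=404 -> [833, 404]
  L2: h(833,404)=(833*31+404)%997=305 -> [305]
  root = 305 != target 856
Candidate D: set leaf[1] = 16 -> leaves = [5, 16, 11, 63]
  L0: [5, 16, 11, 63]
  L1: h(5,16)=(5*31+16)%997=171 h(11,63)=(11*31+63)%997=404 -> [171, 404]
  L2: h(171,404)=(171*31+404)%997=720 -> [720]
  root = 720 != target 856
Candidate B produces the target root.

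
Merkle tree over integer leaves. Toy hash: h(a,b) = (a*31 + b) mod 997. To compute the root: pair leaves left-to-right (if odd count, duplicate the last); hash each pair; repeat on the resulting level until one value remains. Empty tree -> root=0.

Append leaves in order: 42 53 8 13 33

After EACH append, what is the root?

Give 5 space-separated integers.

Answer: 42 358 387 392 82

Derivation:
After append 42 (leaves=[42]):
  L0: [42]
  root=42
After append 53 (leaves=[42, 53]):
  L0: [42, 53]
  L1: h(42,53)=(42*31+53)%997=358 -> [358]
  root=358
After append 8 (leaves=[42, 53, 8]):
  L0: [42, 53, 8]
  L1: h(42,53)=(42*31+53)%997=358 h(8,8)=(8*31+8)%997=256 -> [358, 256]
  L2: h(358,256)=(358*31+256)%997=387 -> [387]
  root=387
After append 13 (leaves=[42, 53, 8, 13]):
  L0: [42, 53, 8, 13]
  L1: h(42,53)=(42*31+53)%997=358 h(8,13)=(8*31+13)%997=261 -> [358, 261]
  L2: h(358,261)=(358*31+261)%997=392 -> [392]
  root=392
After append 33 (leaves=[42, 53, 8, 13, 33]):
  L0: [42, 53, 8, 13, 33]
  L1: h(42,53)=(42*31+53)%997=358 h(8,13)=(8*31+13)%997=261 h(33,33)=(33*31+33)%997=59 -> [358, 261, 59]
  L2: h(358,261)=(358*31+261)%997=392 h(59,59)=(59*31+59)%997=891 -> [392, 891]
  L3: h(392,891)=(392*31+891)%997=82 -> [82]
  root=82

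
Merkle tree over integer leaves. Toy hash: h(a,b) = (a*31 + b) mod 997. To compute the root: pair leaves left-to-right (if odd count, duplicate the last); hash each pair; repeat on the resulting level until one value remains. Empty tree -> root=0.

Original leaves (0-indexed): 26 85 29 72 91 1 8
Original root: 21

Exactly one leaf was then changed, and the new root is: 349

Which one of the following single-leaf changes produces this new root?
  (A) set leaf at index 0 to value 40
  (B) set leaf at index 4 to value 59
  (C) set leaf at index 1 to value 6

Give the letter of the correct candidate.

Answer: A

Derivation:
Original leaves: [26, 85, 29, 72, 91, 1, 8]
Target new root: 349
Try each candidate change and compute the resulting root:
Candidate A: set leaf[0] = 40 -> leaves = [40, 85, 29, 72, 91, 1, 8]
  L0: [40, 85, 29, 72, 91, 1, 8]
  L1: h(40,85)=(40*31+85)%997=328 h(29,72)=(29*31+72)%997=971 h(91,1)=(91*31+1)%997=828 h(8,8)=(8*31+8)%997=256 -> [328, 971, 828, 256]
  L2: h(328,971)=(328*31+971)%997=172 h(828,256)=(828*31+256)%997=2 -> [172, 2]
  L3: h(172,2)=(172*31+2)%997=349 -> [349]
  root = 349 == target 349  ** MATCH **
Candidate B: set leaf[4] = 59 -> leaves = [26, 85, 29, 72, 59, 1, 8]
  L0: [26, 85, 29, 72, 59, 1, 8]
  L1: h(26,85)=(26*31+85)%997=891 h(29,72)=(29*31+72)%997=971 h(59,1)=(59*31+1)%997=833 h(8,8)=(8*31+8)%997=256 -> [891, 971, 833, 256]
  L2: h(891,971)=(891*31+971)%997=676 h(833,256)=(833*31+256)%997=157 -> [676, 157]
  L3: h(676,157)=(676*31+157)%997=176 -> [176]
  root = 176 != target 349
Candidate C: set leaf[1] = 6 -> leaves = [26, 6, 29, 72, 91, 1, 8]
  L0: [26, 6, 29, 72, 91, 1, 8]
  L1: h(26,6)=(26*31+6)%997=812 h(29,72)=(29*31+72)%997=971 h(91,1)=(91*31+1)%997=828 h(8,8)=(8*31+8)%997=256 -> [812, 971, 828, 256]
  L2: h(812,971)=(812*31+971)%997=221 h(828,256)=(828*31+256)%997=2 -> [221, 2]
  L3: h(221,2)=(221*31+2)%997=871 -> [871]
  root = 871 != target 349
Candidate A produces the target root.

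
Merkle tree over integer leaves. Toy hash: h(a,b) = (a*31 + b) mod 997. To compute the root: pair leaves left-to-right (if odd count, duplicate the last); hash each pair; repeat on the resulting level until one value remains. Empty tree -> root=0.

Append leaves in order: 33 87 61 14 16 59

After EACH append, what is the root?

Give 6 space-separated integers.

After append 33 (leaves=[33]):
  L0: [33]
  root=33
After append 87 (leaves=[33, 87]):
  L0: [33, 87]
  L1: h(33,87)=(33*31+87)%997=113 -> [113]
  root=113
After append 61 (leaves=[33, 87, 61]):
  L0: [33, 87, 61]
  L1: h(33,87)=(33*31+87)%997=113 h(61,61)=(61*31+61)%997=955 -> [113, 955]
  L2: h(113,955)=(113*31+955)%997=470 -> [470]
  root=470
After append 14 (leaves=[33, 87, 61, 14]):
  L0: [33, 87, 61, 14]
  L1: h(33,87)=(33*31+87)%997=113 h(61,14)=(61*31+14)%997=908 -> [113, 908]
  L2: h(113,908)=(113*31+908)%997=423 -> [423]
  root=423
After append 16 (leaves=[33, 87, 61, 14, 16]):
  L0: [33, 87, 61, 14, 16]
  L1: h(33,87)=(33*31+87)%997=113 h(61,14)=(61*31+14)%997=908 h(16,16)=(16*31+16)%997=512 -> [113, 908, 512]
  L2: h(113,908)=(113*31+908)%997=423 h(512,512)=(512*31+512)%997=432 -> [423, 432]
  L3: h(423,432)=(423*31+432)%997=584 -> [584]
  root=584
After append 59 (leaves=[33, 87, 61, 14, 16, 59]):
  L0: [33, 87, 61, 14, 16, 59]
  L1: h(33,87)=(33*31+87)%997=113 h(61,14)=(61*31+14)%997=908 h(16,59)=(16*31+59)%997=555 -> [113, 908, 555]
  L2: h(113,908)=(113*31+908)%997=423 h(555,555)=(555*31+555)%997=811 -> [423, 811]
  L3: h(423,811)=(423*31+811)%997=963 -> [963]
  root=963

Answer: 33 113 470 423 584 963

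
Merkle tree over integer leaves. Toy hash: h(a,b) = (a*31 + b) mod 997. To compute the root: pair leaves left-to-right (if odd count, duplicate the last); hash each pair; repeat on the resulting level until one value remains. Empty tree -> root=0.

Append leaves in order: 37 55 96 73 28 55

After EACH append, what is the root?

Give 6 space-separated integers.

After append 37 (leaves=[37]):
  L0: [37]
  root=37
After append 55 (leaves=[37, 55]):
  L0: [37, 55]
  L1: h(37,55)=(37*31+55)%997=205 -> [205]
  root=205
After append 96 (leaves=[37, 55, 96]):
  L0: [37, 55, 96]
  L1: h(37,55)=(37*31+55)%997=205 h(96,96)=(96*31+96)%997=81 -> [205, 81]
  L2: h(205,81)=(205*31+81)%997=454 -> [454]
  root=454
After append 73 (leaves=[37, 55, 96, 73]):
  L0: [37, 55, 96, 73]
  L1: h(37,55)=(37*31+55)%997=205 h(96,73)=(96*31+73)%997=58 -> [205, 58]
  L2: h(205,58)=(205*31+58)%997=431 -> [431]
  root=431
After append 28 (leaves=[37, 55, 96, 73, 28]):
  L0: [37, 55, 96, 73, 28]
  L1: h(37,55)=(37*31+55)%997=205 h(96,73)=(96*31+73)%997=58 h(28,28)=(28*31+28)%997=896 -> [205, 58, 896]
  L2: h(205,58)=(205*31+58)%997=431 h(896,896)=(896*31+896)%997=756 -> [431, 756]
  L3: h(431,756)=(431*31+756)%997=159 -> [159]
  root=159
After append 55 (leaves=[37, 55, 96, 73, 28, 55]):
  L0: [37, 55, 96, 73, 28, 55]
  L1: h(37,55)=(37*31+55)%997=205 h(96,73)=(96*31+73)%997=58 h(28,55)=(28*31+55)%997=923 -> [205, 58, 923]
  L2: h(205,58)=(205*31+58)%997=431 h(923,923)=(923*31+923)%997=623 -> [431, 623]
  L3: h(431,623)=(431*31+623)%997=26 -> [26]
  root=26

Answer: 37 205 454 431 159 26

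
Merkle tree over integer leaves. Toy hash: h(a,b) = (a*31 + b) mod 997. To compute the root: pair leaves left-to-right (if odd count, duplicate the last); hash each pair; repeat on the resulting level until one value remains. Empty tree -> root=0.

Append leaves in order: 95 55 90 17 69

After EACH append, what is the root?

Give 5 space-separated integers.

Answer: 95 9 168 95 820

Derivation:
After append 95 (leaves=[95]):
  L0: [95]
  root=95
After append 55 (leaves=[95, 55]):
  L0: [95, 55]
  L1: h(95,55)=(95*31+55)%997=9 -> [9]
  root=9
After append 90 (leaves=[95, 55, 90]):
  L0: [95, 55, 90]
  L1: h(95,55)=(95*31+55)%997=9 h(90,90)=(90*31+90)%997=886 -> [9, 886]
  L2: h(9,886)=(9*31+886)%997=168 -> [168]
  root=168
After append 17 (leaves=[95, 55, 90, 17]):
  L0: [95, 55, 90, 17]
  L1: h(95,55)=(95*31+55)%997=9 h(90,17)=(90*31+17)%997=813 -> [9, 813]
  L2: h(9,813)=(9*31+813)%997=95 -> [95]
  root=95
After append 69 (leaves=[95, 55, 90, 17, 69]):
  L0: [95, 55, 90, 17, 69]
  L1: h(95,55)=(95*31+55)%997=9 h(90,17)=(90*31+17)%997=813 h(69,69)=(69*31+69)%997=214 -> [9, 813, 214]
  L2: h(9,813)=(9*31+813)%997=95 h(214,214)=(214*31+214)%997=866 -> [95, 866]
  L3: h(95,866)=(95*31+866)%997=820 -> [820]
  root=820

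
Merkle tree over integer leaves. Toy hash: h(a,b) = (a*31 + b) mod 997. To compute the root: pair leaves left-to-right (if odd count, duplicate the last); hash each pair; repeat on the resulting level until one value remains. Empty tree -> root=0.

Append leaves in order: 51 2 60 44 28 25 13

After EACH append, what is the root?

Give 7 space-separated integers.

Answer: 51 586 146 130 798 702 225

Derivation:
After append 51 (leaves=[51]):
  L0: [51]
  root=51
After append 2 (leaves=[51, 2]):
  L0: [51, 2]
  L1: h(51,2)=(51*31+2)%997=586 -> [586]
  root=586
After append 60 (leaves=[51, 2, 60]):
  L0: [51, 2, 60]
  L1: h(51,2)=(51*31+2)%997=586 h(60,60)=(60*31+60)%997=923 -> [586, 923]
  L2: h(586,923)=(586*31+923)%997=146 -> [146]
  root=146
After append 44 (leaves=[51, 2, 60, 44]):
  L0: [51, 2, 60, 44]
  L1: h(51,2)=(51*31+2)%997=586 h(60,44)=(60*31+44)%997=907 -> [586, 907]
  L2: h(586,907)=(586*31+907)%997=130 -> [130]
  root=130
After append 28 (leaves=[51, 2, 60, 44, 28]):
  L0: [51, 2, 60, 44, 28]
  L1: h(51,2)=(51*31+2)%997=586 h(60,44)=(60*31+44)%997=907 h(28,28)=(28*31+28)%997=896 -> [586, 907, 896]
  L2: h(586,907)=(586*31+907)%997=130 h(896,896)=(896*31+896)%997=756 -> [130, 756]
  L3: h(130,756)=(130*31+756)%997=798 -> [798]
  root=798
After append 25 (leaves=[51, 2, 60, 44, 28, 25]):
  L0: [51, 2, 60, 44, 28, 25]
  L1: h(51,2)=(51*31+2)%997=586 h(60,44)=(60*31+44)%997=907 h(28,25)=(28*31+25)%997=893 -> [586, 907, 893]
  L2: h(586,907)=(586*31+907)%997=130 h(893,893)=(893*31+893)%997=660 -> [130, 660]
  L3: h(130,660)=(130*31+660)%997=702 -> [702]
  root=702
After append 13 (leaves=[51, 2, 60, 44, 28, 25, 13]):
  L0: [51, 2, 60, 44, 28, 25, 13]
  L1: h(51,2)=(51*31+2)%997=586 h(60,44)=(60*31+44)%997=907 h(28,25)=(28*31+25)%997=893 h(13,13)=(13*31+13)%997=416 -> [586, 907, 893, 416]
  L2: h(586,907)=(586*31+907)%997=130 h(893,416)=(893*31+416)%997=183 -> [130, 183]
  L3: h(130,183)=(130*31+183)%997=225 -> [225]
  root=225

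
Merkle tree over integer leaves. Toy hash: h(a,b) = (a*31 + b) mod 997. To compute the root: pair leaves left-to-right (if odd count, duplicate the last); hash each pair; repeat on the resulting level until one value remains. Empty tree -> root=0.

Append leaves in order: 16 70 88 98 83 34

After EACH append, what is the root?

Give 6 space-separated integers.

After append 16 (leaves=[16]):
  L0: [16]
  root=16
After append 70 (leaves=[16, 70]):
  L0: [16, 70]
  L1: h(16,70)=(16*31+70)%997=566 -> [566]
  root=566
After append 88 (leaves=[16, 70, 88]):
  L0: [16, 70, 88]
  L1: h(16,70)=(16*31+70)%997=566 h(88,88)=(88*31+88)%997=822 -> [566, 822]
  L2: h(566,822)=(566*31+822)%997=422 -> [422]
  root=422
After append 98 (leaves=[16, 70, 88, 98]):
  L0: [16, 70, 88, 98]
  L1: h(16,70)=(16*31+70)%997=566 h(88,98)=(88*31+98)%997=832 -> [566, 832]
  L2: h(566,832)=(566*31+832)%997=432 -> [432]
  root=432
After append 83 (leaves=[16, 70, 88, 98, 83]):
  L0: [16, 70, 88, 98, 83]
  L1: h(16,70)=(16*31+70)%997=566 h(88,98)=(88*31+98)%997=832 h(83,83)=(83*31+83)%997=662 -> [566, 832, 662]
  L2: h(566,832)=(566*31+832)%997=432 h(662,662)=(662*31+662)%997=247 -> [432, 247]
  L3: h(432,247)=(432*31+247)%997=678 -> [678]
  root=678
After append 34 (leaves=[16, 70, 88, 98, 83, 34]):
  L0: [16, 70, 88, 98, 83, 34]
  L1: h(16,70)=(16*31+70)%997=566 h(88,98)=(88*31+98)%997=832 h(83,34)=(83*31+34)%997=613 -> [566, 832, 613]
  L2: h(566,832)=(566*31+832)%997=432 h(613,613)=(613*31+613)%997=673 -> [432, 673]
  L3: h(432,673)=(432*31+673)%997=107 -> [107]
  root=107

Answer: 16 566 422 432 678 107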